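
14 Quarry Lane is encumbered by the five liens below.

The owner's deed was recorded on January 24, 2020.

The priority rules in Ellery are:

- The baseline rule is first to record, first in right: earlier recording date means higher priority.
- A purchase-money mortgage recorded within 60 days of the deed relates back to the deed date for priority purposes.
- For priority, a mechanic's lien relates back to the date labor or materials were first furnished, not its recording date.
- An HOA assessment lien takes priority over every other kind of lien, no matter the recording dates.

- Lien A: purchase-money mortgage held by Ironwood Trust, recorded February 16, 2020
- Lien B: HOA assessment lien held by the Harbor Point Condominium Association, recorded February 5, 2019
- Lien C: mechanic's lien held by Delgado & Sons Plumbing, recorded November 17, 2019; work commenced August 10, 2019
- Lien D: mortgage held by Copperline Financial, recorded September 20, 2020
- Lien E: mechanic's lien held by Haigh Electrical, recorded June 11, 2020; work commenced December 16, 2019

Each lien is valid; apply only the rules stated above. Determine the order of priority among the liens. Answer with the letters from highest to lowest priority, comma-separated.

Effective dates: A relates back to the deed date January 24, 2020; C relates back to August 10, 2019 (work commenced); E relates back to December 16, 2019 (work commenced).
As an HOA assessment lien, B is senior to every other lien.
Remaining liens by effective date: C (August 10, 2019), E (December 16, 2019), A (January 24, 2020), D (September 20, 2020).

B, C, E, A, D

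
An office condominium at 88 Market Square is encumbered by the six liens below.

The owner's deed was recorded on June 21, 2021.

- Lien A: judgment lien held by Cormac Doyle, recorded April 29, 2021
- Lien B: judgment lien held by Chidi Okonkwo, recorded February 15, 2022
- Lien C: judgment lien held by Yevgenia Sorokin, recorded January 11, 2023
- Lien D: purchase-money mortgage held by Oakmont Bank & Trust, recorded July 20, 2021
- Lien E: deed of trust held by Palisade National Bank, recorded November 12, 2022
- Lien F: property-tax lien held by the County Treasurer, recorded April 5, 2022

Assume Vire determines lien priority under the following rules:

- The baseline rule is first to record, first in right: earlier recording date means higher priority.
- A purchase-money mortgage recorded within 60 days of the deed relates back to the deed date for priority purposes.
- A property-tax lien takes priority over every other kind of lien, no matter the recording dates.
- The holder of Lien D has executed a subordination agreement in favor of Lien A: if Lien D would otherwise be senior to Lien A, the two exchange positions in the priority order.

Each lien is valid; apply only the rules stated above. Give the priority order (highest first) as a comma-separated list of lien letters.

F, A, D, B, E, C

Effective dates after the stated exceptions: D was recorded within the 60-day window, so its effective date is the deed date June 21, 2021.
As a property-tax lien, F is senior to every other lien.
Among the remaining liens, by effective date: A (April 29, 2021), D (June 21, 2021), B (February 15, 2022), E (November 12, 2022), C (January 11, 2023).
Since D is not senior to A, the subordination leaves the order unchanged.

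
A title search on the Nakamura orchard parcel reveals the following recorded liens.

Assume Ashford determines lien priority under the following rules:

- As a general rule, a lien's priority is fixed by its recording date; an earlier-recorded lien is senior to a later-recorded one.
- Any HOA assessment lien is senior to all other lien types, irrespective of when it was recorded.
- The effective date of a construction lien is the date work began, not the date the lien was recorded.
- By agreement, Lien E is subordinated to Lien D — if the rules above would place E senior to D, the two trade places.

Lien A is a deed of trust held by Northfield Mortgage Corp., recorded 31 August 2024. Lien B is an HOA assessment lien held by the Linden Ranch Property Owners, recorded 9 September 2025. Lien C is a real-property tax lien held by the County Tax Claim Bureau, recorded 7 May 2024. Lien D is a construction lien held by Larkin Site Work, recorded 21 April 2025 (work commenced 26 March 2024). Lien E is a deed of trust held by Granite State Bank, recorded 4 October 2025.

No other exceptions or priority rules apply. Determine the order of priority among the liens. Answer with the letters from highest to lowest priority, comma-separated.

Adjusting effective dates: D is treated as recorded 26 March 2024, the work-commencement date.
B, as an HOA assessment lien, has superpriority and ranks first.
The other liens, earliest effective date first: D (26 March 2024), C (7 May 2024), A (31 August 2024), E (4 October 2025).
E already ranks below D; the subordination has no effect.

B, D, C, A, E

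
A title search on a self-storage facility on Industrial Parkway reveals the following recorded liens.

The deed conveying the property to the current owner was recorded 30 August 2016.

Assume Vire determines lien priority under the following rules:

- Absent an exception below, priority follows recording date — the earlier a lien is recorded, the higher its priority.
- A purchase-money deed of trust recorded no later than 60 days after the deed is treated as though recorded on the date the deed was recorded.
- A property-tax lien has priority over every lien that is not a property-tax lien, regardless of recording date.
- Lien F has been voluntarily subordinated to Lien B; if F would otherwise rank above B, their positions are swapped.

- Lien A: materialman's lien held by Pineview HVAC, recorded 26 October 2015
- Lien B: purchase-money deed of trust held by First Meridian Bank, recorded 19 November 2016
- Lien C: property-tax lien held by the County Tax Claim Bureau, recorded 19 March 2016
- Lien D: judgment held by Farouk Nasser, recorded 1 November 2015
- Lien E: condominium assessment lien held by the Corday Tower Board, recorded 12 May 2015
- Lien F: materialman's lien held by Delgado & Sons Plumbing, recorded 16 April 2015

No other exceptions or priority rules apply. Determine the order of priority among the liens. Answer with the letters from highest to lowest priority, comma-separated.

Effective dates: B missed the 60-day window (81 days after the deed), so its recording date stands.
As a property-tax lien, C is senior to every other lien.
Among the remaining liens, by effective date: F (16 April 2015), E (12 May 2015), A (26 October 2015), D (1 November 2015), B (19 November 2016).
Because F would otherwise rank above B, the subordination swaps them.

C, B, E, A, D, F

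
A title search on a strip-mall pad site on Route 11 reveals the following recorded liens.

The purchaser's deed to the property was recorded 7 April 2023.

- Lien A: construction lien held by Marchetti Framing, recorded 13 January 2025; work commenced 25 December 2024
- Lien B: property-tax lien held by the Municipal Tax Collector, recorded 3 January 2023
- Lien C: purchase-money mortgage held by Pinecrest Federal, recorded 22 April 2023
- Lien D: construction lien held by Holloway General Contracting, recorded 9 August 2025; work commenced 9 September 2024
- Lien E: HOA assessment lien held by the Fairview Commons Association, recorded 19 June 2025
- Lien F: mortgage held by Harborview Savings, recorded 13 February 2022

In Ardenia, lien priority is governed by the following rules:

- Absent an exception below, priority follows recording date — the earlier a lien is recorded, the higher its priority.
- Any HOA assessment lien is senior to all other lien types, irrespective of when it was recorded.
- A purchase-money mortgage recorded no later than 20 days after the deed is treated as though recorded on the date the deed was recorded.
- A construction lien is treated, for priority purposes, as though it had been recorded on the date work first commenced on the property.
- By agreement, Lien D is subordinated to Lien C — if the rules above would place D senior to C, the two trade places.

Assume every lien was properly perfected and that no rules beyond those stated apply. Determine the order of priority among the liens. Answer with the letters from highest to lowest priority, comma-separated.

Effective dates: A's effective date is 25 December 2024, when work began; C's effective date is the deed date, 7 April 2023; D relates back to 9 September 2024 (work commenced).
E is an HOA assessment lien, so it outranks all other liens regardless of date.
Remaining liens by effective date: F (13 February 2022), B (3 January 2023), C (7 April 2023), D (9 September 2024), A (25 December 2024).
D already ranks below C; the subordination has no effect.

E, F, B, C, D, A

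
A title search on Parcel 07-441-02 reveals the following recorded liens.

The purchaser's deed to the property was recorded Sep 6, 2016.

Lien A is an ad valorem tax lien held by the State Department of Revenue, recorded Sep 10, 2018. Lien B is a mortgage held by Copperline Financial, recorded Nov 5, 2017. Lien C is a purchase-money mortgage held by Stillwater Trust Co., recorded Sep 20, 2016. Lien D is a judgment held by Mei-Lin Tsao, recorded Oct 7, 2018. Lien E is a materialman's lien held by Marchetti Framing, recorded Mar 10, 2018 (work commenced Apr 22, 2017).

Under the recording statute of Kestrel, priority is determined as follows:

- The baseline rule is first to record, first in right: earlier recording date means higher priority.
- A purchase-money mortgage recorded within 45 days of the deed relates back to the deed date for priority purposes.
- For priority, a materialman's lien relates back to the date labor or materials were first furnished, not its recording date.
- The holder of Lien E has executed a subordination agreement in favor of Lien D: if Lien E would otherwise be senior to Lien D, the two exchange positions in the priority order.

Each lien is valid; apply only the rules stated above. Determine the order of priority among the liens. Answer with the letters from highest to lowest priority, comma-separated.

First, effective dates: C's effective date is the deed date, Sep 6, 2016; E is treated as recorded Apr 22, 2017, the work-commencement date.
Sorted by effective date: C (Sep 6, 2016), E (Apr 22, 2017), B (Nov 5, 2017), A (Sep 10, 2018), D (Oct 7, 2018).
The subordination applies — E was senior to D — so E and D swap.

C, D, B, A, E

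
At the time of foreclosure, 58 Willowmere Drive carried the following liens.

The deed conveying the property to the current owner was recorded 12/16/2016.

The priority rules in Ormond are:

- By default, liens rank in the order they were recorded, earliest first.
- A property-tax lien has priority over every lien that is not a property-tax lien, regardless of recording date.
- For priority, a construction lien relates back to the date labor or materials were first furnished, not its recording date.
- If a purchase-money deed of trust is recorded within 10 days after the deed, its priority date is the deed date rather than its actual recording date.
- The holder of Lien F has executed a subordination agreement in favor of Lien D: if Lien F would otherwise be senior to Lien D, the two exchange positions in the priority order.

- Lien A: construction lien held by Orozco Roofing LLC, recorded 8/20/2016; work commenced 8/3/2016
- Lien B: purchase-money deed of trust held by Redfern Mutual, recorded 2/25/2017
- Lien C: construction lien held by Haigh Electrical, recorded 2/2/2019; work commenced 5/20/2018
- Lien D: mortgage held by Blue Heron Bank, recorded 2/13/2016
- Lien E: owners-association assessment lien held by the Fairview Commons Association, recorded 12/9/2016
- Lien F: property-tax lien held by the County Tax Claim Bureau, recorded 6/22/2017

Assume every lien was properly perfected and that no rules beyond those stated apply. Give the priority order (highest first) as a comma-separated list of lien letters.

D, F, A, E, B, C

Adjusting effective dates: A is treated as recorded 8/3/2016, the work-commencement date; B was recorded 71 days after the deed, outside the 10-day window, so it keeps its recording date; C's effective date is 5/20/2018, when work began.
F is a property-tax lien and takes priority over every other lien.
Ordering the rest by effective date: D (2/13/2016), A (8/3/2016), E (12/9/2016), B (2/25/2017), C (5/20/2018).
Because F would otherwise rank above D, the subordination swaps them.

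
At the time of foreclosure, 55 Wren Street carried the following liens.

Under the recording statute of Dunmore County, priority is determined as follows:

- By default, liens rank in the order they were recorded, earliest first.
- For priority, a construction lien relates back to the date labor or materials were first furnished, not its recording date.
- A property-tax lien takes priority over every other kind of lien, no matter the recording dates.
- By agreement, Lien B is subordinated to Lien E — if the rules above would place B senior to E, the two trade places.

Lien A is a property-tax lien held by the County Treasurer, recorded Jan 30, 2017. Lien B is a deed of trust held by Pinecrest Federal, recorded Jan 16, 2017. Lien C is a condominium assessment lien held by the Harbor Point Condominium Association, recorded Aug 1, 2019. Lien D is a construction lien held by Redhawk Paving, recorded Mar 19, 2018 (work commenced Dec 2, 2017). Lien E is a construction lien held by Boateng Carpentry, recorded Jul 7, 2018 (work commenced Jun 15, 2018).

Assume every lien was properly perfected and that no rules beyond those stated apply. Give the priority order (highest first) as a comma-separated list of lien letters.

Effective dates after the stated exceptions: D relates back to Dec 2, 2017 (work commenced); E relates back to Jun 15, 2018 (work commenced).
A, as a property-tax lien, has superpriority and ranks first.
Among the remaining liens, by effective date: B (Jan 16, 2017), D (Dec 2, 2017), E (Jun 15, 2018), C (Aug 1, 2019).
B would otherwise be senior to E, so under the subordination agreement B and E exchange positions.

A, E, D, B, C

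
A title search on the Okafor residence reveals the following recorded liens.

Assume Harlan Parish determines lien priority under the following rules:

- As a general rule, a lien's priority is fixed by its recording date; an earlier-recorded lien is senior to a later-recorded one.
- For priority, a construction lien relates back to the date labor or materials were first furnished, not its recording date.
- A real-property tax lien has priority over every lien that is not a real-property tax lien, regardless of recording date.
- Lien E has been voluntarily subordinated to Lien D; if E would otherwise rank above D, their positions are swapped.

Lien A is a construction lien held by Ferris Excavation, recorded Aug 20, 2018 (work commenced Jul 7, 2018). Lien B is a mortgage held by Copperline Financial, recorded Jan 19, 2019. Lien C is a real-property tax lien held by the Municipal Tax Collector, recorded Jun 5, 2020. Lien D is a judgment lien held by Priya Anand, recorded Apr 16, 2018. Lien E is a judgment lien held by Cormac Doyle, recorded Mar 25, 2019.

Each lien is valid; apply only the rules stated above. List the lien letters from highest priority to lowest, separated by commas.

C, D, A, B, E

Adjusting effective dates: A's effective date is Jul 7, 2018, when work began.
As a real-property tax lien, C is senior to every other lien.
Ordering the rest by effective date: D (Apr 16, 2018), A (Jul 7, 2018), B (Jan 19, 2019), E (Mar 25, 2019).
E already ranks below D; the subordination has no effect.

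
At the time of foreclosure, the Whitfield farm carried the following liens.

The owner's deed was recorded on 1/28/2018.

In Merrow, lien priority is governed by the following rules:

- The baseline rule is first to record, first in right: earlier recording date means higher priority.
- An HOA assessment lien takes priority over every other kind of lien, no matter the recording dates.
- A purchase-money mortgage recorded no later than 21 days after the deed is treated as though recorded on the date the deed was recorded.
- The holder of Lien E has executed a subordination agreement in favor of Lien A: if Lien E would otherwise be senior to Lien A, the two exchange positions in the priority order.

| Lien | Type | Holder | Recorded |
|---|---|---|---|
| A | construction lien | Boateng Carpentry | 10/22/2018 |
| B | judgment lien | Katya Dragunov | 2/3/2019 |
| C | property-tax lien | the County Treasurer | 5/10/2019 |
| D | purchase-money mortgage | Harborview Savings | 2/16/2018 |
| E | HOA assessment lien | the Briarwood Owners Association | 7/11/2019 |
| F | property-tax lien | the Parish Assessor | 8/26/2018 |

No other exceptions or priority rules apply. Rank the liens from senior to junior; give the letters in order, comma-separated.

Effective dates: D's effective date is the deed date, 1/28/2018.
E is an HOA assessment lien, so it outranks all other liens regardless of date.
Among the remaining liens, by effective date: D (1/28/2018), F (8/26/2018), A (10/22/2018), B (2/3/2019), C (5/10/2019).
E is senior to A before the subordination, so the two trade places.

A, D, F, E, B, C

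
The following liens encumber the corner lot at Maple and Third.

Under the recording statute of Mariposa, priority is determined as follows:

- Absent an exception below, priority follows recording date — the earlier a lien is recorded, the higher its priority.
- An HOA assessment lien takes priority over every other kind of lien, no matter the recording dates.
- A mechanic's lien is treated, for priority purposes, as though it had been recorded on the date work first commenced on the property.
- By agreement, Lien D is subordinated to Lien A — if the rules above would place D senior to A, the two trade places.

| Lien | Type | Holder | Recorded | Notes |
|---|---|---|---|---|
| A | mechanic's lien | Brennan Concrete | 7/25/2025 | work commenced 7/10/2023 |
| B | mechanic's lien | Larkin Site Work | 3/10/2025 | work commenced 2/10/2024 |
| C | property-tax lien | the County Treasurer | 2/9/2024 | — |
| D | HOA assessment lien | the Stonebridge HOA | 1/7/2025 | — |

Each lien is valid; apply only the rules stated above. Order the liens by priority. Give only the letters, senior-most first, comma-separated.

Effective dates after the stated exceptions: A's effective date is 7/10/2023, when work began; B relates back to 2/10/2024 (work commenced).
D, as an HOA assessment lien, has superpriority and ranks first.
Remaining liens by effective date: A (7/10/2023), C (2/9/2024), B (2/10/2024).
D is senior to A before the subordination, so the two trade places.

A, D, C, B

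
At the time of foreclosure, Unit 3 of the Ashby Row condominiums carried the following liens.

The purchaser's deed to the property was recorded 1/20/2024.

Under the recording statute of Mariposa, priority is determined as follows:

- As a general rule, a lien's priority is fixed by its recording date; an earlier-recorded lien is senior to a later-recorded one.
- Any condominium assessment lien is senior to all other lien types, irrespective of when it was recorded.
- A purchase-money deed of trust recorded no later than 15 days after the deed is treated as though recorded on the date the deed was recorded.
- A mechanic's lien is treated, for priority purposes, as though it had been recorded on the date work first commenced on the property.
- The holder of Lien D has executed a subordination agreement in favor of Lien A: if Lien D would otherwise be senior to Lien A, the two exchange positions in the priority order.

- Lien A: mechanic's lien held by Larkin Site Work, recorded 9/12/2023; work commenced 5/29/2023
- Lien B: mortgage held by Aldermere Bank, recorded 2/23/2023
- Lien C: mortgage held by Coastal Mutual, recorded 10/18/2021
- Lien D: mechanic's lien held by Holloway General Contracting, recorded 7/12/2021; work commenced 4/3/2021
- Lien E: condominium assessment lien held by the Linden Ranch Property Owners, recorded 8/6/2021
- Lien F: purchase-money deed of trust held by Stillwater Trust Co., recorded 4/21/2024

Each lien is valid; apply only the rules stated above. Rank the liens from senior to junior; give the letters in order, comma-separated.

First, effective dates: A relates back to 5/29/2023 (work commenced); D is treated as recorded 4/3/2021, the work-commencement date; F missed the 15-day window (92 days after the deed), so its recording date stands.
E is a condominium assessment lien and takes priority over every other lien.
Among the remaining liens, by effective date: D (4/3/2021), C (10/18/2021), B (2/23/2023), A (5/29/2023), F (4/21/2024).
D is senior to A before the subordination, so the two trade places.

E, A, C, B, D, F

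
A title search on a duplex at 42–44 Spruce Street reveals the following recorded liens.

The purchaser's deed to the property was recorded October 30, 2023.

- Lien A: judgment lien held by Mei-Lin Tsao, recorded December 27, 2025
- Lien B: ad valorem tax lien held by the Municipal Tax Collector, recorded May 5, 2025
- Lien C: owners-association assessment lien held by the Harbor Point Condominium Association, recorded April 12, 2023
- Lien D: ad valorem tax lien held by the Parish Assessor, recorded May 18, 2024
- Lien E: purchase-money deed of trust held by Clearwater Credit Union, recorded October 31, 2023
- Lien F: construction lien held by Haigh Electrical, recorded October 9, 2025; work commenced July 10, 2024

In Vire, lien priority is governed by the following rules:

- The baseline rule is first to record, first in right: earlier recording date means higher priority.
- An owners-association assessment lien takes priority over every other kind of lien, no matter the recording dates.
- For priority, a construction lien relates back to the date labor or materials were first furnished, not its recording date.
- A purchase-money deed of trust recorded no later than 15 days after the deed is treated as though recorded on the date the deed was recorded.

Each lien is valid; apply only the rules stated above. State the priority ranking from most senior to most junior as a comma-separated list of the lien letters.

First, effective dates: E relates back to the deed date October 30, 2023; F relates back to July 10, 2024 (work commenced).
C is an owners-association assessment lien, so it outranks all other liens regardless of date.
The other liens, earliest effective date first: E (October 30, 2023), D (May 18, 2024), F (July 10, 2024), B (May 5, 2025), A (December 27, 2025).

C, E, D, F, B, A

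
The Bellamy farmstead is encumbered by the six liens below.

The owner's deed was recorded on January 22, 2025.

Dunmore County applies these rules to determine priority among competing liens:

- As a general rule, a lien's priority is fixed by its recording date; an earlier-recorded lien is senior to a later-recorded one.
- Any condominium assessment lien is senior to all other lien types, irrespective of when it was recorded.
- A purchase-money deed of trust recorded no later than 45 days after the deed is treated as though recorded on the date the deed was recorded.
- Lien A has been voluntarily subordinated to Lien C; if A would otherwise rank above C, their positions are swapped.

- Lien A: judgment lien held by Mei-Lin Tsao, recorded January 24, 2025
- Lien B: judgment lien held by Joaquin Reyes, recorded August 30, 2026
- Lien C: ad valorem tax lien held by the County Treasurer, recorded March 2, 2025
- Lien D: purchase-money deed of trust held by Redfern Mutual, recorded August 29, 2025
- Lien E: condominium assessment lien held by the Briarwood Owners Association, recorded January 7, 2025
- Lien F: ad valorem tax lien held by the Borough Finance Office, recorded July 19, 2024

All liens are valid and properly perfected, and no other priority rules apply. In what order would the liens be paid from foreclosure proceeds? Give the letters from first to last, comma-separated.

Adjusting effective dates: D missed the 45-day window (219 days after the deed), so its recording date stands.
E is a condominium assessment lien and takes priority over every other lien.
Remaining liens by effective date: F (July 19, 2024), A (January 24, 2025), C (March 2, 2025), D (August 29, 2025), B (August 30, 2026).
The subordination applies — A was senior to C — so A and C swap.

E, F, C, A, D, B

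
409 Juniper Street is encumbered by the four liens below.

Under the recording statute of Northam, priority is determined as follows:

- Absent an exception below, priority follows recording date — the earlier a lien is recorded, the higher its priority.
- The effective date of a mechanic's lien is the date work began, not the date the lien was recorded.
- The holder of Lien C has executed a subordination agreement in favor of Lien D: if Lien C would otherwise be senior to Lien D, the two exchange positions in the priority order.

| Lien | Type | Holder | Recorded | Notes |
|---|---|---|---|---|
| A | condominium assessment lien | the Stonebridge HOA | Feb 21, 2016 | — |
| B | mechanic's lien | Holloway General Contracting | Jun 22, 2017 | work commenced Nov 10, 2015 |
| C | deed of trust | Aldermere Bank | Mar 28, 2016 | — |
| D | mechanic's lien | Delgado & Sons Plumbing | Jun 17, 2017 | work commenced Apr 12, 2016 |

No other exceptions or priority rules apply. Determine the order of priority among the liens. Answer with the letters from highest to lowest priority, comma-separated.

B, A, D, C

First, effective dates: B's effective date is Nov 10, 2015, when work began; D's effective date is Apr 12, 2016, when work began.
Ordering by effective date: B (Nov 10, 2015), A (Feb 21, 2016), C (Mar 28, 2016), D (Apr 12, 2016).
C is senior to D before the subordination, so the two trade places.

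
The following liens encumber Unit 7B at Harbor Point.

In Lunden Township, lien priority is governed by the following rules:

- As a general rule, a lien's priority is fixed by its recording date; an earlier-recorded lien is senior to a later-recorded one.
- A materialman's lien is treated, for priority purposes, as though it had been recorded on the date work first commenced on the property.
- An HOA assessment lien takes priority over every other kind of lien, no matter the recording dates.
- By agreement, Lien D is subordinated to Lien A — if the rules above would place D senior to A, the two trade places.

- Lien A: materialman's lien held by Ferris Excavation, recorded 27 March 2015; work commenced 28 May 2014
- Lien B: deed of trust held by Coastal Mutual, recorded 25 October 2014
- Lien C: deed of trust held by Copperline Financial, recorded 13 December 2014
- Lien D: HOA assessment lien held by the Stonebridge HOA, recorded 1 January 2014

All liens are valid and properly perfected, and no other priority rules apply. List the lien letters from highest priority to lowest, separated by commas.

Effective dates after the stated exceptions: A's effective date is 28 May 2014, when work began.
D is an HOA assessment lien and takes priority over every other lien.
Ordering the rest by effective date: A (28 May 2014), B (25 October 2014), C (13 December 2014).
Because D would otherwise rank above A, the subordination swaps them.

A, D, B, C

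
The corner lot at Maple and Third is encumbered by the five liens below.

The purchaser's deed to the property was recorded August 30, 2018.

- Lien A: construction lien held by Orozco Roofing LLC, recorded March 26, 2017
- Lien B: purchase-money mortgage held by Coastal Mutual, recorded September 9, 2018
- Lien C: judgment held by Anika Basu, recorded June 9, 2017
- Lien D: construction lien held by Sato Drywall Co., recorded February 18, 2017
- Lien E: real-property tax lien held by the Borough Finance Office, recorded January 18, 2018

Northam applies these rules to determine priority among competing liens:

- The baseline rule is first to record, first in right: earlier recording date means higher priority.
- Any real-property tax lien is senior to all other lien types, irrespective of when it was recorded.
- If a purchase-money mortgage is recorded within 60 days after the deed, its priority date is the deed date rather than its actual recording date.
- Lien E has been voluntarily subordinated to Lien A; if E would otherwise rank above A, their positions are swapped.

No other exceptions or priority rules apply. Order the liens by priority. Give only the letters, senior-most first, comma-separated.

A, D, E, C, B

Effective dates after the stated exceptions: B relates back to the deed date August 30, 2018.
E is a real-property tax lien, so it outranks all other liens regardless of date.
The other liens, earliest effective date first: D (February 18, 2017), A (March 26, 2017), C (June 9, 2017), B (August 30, 2018).
Because E would otherwise rank above A, the subordination swaps them.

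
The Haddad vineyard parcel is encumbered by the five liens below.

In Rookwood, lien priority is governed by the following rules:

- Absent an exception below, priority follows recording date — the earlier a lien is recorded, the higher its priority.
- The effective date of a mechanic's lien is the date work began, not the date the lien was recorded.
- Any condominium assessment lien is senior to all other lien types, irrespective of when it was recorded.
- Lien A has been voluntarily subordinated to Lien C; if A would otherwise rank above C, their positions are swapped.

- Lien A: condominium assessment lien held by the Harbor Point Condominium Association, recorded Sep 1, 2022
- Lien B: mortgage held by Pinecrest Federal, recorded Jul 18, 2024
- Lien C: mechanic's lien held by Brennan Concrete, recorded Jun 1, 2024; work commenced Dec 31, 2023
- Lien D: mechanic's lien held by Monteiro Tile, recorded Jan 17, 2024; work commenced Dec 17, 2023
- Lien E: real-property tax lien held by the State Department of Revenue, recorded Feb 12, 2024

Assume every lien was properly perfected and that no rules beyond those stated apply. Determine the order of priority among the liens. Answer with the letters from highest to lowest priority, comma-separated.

First, effective dates: C's effective date is Dec 31, 2023, when work began; D relates back to Dec 17, 2023 (work commenced).
A, as a condominium assessment lien, has superpriority and ranks first.
Remaining liens by effective date: D (Dec 17, 2023), C (Dec 31, 2023), E (Feb 12, 2024), B (Jul 18, 2024).
A is senior to C before the subordination, so the two trade places.

C, D, A, E, B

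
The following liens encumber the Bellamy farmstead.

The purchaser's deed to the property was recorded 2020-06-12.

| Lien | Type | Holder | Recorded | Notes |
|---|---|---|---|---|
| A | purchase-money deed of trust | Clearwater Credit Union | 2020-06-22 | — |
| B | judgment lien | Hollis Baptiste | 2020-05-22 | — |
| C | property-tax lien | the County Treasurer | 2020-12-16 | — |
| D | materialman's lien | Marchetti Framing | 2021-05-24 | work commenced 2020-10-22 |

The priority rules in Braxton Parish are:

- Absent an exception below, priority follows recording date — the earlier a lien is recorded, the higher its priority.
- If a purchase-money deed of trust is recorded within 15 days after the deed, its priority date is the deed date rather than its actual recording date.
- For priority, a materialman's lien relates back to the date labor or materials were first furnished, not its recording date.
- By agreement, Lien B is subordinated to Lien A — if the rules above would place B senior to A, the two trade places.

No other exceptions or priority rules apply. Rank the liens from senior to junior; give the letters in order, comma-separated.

Adjusting effective dates: A relates back to the deed date 2020-06-12; D is treated as recorded 2020-10-22, the work-commencement date.
Sorted by effective date: B (2020-05-22), A (2020-06-12), D (2020-10-22), C (2020-12-16).
The subordination applies — B was senior to A — so B and A swap.

A, B, D, C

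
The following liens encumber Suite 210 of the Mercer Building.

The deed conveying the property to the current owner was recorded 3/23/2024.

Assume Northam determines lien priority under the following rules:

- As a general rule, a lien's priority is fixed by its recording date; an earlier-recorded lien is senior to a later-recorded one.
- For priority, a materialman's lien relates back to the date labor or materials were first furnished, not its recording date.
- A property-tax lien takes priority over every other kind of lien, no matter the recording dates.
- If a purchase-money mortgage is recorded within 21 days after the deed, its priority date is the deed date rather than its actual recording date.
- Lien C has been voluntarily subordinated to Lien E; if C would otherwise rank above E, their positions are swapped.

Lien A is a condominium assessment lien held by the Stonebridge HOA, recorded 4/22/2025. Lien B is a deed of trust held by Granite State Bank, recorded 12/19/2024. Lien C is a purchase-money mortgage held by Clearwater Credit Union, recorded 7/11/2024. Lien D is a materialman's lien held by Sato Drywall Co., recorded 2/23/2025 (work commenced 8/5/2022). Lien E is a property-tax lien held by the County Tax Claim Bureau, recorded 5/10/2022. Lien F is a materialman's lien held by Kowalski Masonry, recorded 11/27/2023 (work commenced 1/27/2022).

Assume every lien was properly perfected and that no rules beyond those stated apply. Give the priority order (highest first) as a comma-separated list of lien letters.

Adjusting effective dates: C was recorded 110 days after the deed — beyond 21 days — so no relation-back applies; D relates back to 8/5/2022 (work commenced); F is treated as recorded 1/27/2022, the work-commencement date.
E is a property-tax lien, so it outranks all other liens regardless of date.
Among the remaining liens, by effective date: F (1/27/2022), D (8/5/2022), C (7/11/2024), B (12/19/2024), A (4/22/2025).
C already ranks below E; the subordination has no effect.

E, F, D, C, B, A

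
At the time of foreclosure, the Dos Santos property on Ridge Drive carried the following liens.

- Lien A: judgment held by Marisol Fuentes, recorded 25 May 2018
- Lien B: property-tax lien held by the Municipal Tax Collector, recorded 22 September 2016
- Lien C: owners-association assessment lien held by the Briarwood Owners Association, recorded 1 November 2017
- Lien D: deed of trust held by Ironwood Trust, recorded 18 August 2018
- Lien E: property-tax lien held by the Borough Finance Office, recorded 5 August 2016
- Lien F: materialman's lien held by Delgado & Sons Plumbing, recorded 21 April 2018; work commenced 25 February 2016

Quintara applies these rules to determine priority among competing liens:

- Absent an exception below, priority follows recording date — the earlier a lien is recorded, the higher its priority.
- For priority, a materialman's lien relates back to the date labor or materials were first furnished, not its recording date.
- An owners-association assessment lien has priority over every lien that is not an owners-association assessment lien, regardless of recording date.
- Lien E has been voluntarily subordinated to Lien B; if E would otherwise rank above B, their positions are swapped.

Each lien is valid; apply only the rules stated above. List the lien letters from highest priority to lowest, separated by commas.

First, effective dates: F's effective date is 25 February 2016, when work began.
C is an owners-association assessment lien and takes priority over every other lien.
Remaining liens by effective date: F (25 February 2016), E (5 August 2016), B (22 September 2016), A (25 May 2018), D (18 August 2018).
E would otherwise be senior to B, so under the subordination agreement E and B exchange positions.

C, F, B, E, A, D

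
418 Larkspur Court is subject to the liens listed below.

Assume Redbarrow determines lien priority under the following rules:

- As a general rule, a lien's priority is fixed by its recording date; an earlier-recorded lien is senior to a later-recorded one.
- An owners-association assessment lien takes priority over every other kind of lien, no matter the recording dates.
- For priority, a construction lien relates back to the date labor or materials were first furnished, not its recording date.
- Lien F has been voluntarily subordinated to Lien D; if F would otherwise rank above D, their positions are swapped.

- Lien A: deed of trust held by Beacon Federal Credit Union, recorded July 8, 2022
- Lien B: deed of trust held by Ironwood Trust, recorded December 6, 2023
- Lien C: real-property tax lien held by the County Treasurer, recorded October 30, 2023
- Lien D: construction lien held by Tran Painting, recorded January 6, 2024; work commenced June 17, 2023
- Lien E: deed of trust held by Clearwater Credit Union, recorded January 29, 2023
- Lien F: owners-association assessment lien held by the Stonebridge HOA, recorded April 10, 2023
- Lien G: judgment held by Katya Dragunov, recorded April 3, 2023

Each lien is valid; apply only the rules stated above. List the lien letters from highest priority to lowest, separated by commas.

Effective dates: D's effective date is June 17, 2023, when work began.
F, as an owners-association assessment lien, has superpriority and ranks first.
The other liens, earliest effective date first: A (July 8, 2022), E (January 29, 2023), G (April 3, 2023), D (June 17, 2023), C (October 30, 2023), B (December 6, 2023).
F is senior to D before the subordination, so the two trade places.

D, A, E, G, F, C, B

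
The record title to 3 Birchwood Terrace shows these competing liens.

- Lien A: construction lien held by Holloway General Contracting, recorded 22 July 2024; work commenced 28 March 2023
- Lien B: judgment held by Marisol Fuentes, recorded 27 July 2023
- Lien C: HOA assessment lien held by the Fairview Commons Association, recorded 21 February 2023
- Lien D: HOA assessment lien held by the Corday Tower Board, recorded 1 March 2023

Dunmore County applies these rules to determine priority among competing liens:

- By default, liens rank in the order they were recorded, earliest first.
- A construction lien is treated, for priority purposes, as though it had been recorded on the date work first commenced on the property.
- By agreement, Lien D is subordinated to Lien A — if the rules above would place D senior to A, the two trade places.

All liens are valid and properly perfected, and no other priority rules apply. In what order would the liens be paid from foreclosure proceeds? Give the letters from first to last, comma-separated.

Adjusting effective dates: A's effective date is 28 March 2023, when work began.
Ordering by effective date: C (21 February 2023), D (1 March 2023), A (28 March 2023), B (27 July 2023).
Because D would otherwise rank above A, the subordination swaps them.

C, A, D, B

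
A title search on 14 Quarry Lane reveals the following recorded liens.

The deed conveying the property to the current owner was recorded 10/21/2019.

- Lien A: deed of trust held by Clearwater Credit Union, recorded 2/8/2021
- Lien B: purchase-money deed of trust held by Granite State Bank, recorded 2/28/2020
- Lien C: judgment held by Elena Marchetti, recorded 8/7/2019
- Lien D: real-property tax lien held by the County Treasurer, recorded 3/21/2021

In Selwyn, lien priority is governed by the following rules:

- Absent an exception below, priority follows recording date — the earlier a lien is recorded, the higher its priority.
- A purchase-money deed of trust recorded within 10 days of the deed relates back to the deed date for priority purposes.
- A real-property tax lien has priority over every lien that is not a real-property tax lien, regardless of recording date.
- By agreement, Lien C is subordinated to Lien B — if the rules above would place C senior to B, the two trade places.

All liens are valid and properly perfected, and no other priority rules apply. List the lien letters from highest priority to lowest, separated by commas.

D, B, C, A

Effective dates after the stated exceptions: B was recorded 130 days after the deed — beyond 10 days — so no relation-back applies.
D, as a real-property tax lien, has superpriority and ranks first.
Ordering the rest by effective date: C (8/7/2019), B (2/28/2020), A (2/8/2021).
C is senior to B before the subordination, so the two trade places.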